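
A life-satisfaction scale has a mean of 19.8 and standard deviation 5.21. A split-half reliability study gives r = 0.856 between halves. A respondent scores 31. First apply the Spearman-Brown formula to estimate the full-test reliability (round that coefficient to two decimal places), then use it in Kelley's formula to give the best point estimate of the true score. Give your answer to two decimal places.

Spearman-Brown: ρ = 2r/(1 + r) = 2(0.856)/(1 + 0.856) = 1.7120/1.856 = 0.9224 → 0.92
T̂ = ρX + (1 − ρ)μ
  = 0.92 × 31 + 0.08 × 19.8
  = 28.52 + 1.584
  = 30.104
  ≈ 30.10

30.10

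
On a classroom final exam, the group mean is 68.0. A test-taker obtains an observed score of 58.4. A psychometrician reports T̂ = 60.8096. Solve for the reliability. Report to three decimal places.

T̂ = ρX + (1 − ρ)μ  ⇒  T̂ − μ = ρ(X − μ)
ρ = (T̂ − μ)/(X − μ) = (60.8096 − 68.0) / (58.4 − 68.0) = -7.1904 / -9.6 = 0.74900

0.749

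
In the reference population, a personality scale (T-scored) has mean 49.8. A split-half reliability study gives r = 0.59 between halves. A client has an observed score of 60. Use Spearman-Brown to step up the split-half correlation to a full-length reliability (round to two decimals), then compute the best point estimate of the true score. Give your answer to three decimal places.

57.348

Spearman-Brown: ρ = 2r/(1 + r) = 2(0.59)/(1 + 0.59) = 1.180/1.59 = 0.7421 → 0.74
T̂ = 0.74(60) + 0.26(49.8) = 44.40 + 12.948 = 57.3480 → 57.348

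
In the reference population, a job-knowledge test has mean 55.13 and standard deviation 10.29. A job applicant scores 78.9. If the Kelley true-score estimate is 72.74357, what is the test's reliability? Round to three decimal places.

T̂ = ρX + (1 − ρ)μ  ⇒  T̂ − μ = ρ(X − μ)
ρ = (T̂ − μ)/(X − μ) = (72.74357 − 55.13) / (78.9 − 55.13) = 17.61357 / 23.77 = 0.74100

0.741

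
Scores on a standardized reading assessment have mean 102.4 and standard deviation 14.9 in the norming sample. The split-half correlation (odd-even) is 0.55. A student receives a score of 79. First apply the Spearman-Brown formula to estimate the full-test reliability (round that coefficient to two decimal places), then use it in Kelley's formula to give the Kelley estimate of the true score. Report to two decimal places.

85.79

Spearman-Brown: ρ = 2r/(1 + r) = 2(0.55)/(1 + 0.55) = 1.100/1.55 = 0.7097 → 0.71
T̂ = 0.71(79) + 0.29(102.4) = 56.09 + 29.696 = 85.786 → 85.79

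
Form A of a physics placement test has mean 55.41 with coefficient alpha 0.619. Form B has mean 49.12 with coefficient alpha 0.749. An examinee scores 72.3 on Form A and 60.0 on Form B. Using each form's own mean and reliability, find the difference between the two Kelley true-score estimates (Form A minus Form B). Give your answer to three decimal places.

8.596

T̂_A = 0.619(72.3) + 0.381(55.41) = 65.86491
T̂_B = 0.749(60.0) + 0.251(49.12) = 57.26912
T̂_A − T̂_B = 8.59579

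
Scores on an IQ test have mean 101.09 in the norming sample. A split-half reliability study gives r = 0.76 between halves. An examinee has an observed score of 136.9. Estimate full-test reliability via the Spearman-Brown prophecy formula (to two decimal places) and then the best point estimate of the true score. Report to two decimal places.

131.89

Spearman-Brown: ρ = 2r/(1 + r) = 2(0.76)/(1 + 0.76) = 1.520/1.76 = 0.8636 → 0.86
Weight the observed score by reliability and the mean by (1 − reliability): T̂ = 0.86·136.9 + 0.14·101.09 = 117.734 + 14.1526 = 131.887.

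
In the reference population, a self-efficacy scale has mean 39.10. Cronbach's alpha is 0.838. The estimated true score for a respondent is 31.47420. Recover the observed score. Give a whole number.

T̂ = ρX + (1 − ρ)μ  ⇒  X = (T̂ − (1 − ρ)μ) / ρ
X = (31.47420 − 0.162 × 39.10) / 0.838 = (31.47420 − 6.33420) / 0.838 = 25.14000 / 0.838 = 30.00

30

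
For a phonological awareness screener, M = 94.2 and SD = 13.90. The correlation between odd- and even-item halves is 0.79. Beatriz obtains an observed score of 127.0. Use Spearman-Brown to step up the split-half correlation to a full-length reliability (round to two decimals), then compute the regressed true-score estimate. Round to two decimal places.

123.06

Spearman-Brown: ρ = 2r/(1 + r) = 2(0.79)/(1 + 0.79) = 1.580/1.79 = 0.8827 → 0.88
Weight the observed score by reliability and the mean by (1 − reliability): T̂ = 0.88·127.0 + 0.12·94.2 = 111.760 + 11.304 = 123.064.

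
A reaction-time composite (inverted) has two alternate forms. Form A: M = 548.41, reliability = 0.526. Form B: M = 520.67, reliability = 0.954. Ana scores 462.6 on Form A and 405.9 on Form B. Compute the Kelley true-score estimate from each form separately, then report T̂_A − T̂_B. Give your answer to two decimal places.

92.09

T̂_A = 0.526(462.6) + 0.474(548.41) = 503.2739
T̂_B = 0.954(405.9) + 0.046(520.67) = 411.1794
T̂_A − T̂_B = 92.0945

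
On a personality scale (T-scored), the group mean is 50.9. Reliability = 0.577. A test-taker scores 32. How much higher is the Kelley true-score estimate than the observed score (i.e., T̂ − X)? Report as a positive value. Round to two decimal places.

Kelley's formula gives T̂ = 0.577·32 + 0.423·50.9 = 18.464 + 21.5307 = 39.9947.
T̂ − X = 39.995 − 32 = 7.995 → 7.99

7.99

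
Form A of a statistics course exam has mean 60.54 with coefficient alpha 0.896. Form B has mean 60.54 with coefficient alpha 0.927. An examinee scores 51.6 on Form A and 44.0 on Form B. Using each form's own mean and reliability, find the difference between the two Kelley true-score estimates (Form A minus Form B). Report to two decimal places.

7.32

T̂_A = 0.896(51.6) + 0.104(60.54) = 52.5298
T̂_B = 0.927(44.0) + 0.073(60.54) = 45.2074
T̂_A − T̂_B = 7.3223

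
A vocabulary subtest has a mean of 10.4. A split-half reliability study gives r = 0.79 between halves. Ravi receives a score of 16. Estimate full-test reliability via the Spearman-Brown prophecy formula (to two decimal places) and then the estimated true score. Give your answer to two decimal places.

Spearman-Brown: ρ = 2r/(1 + r) = 2(0.79)/(1 + 0.79) = 1.580/1.79 = 0.8827 → 0.88
T̂ = 0.88(16) + 0.12(10.4) = 14.08 + 1.248 = 15.328 → 15.33

15.33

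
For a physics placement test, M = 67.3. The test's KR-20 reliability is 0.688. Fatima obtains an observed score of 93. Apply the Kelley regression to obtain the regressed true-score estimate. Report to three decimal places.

T̂ = ρX + (1 − ρ)μ
  = 0.688 × 93 + 0.312 × 67.3
  = 63.984 + 20.9976
  = 84.9816
  ≈ 84.982

84.982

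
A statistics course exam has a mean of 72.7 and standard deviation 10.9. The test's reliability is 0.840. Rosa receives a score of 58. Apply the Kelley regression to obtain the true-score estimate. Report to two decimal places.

Kelley's formula gives T̂ = 0.840·58 + 0.160·72.7 = 48.720 + 11.6320 = 60.352.

60.35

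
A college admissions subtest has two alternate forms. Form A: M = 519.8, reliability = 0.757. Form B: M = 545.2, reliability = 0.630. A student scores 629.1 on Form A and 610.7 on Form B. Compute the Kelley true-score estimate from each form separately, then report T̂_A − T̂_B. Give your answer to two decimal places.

T̂_A = 0.757(629.1) + 0.243(519.8) = 602.5401
T̂_B = 0.630(610.7) + 0.370(545.2) = 586.4650
T̂_A − T̂_B = 16.0751

16.08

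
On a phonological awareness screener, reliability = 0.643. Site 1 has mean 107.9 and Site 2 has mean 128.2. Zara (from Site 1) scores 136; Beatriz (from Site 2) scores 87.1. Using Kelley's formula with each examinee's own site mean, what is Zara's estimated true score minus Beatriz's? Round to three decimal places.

T̂_Zara = 0.643(136) + 0.357(107.9) = 125.96830
T̂_Beatriz = 0.643(87.1) + 0.357(128.2) = 101.77270
Difference = 125.96830 − 101.77270 = 24.19560

24.196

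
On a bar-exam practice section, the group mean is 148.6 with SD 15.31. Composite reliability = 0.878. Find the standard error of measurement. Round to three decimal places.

5.348

SEM = SD · √(1 − ρ) = 15.31 × √0.122 = 15.31 × 0.3493 = 5.3476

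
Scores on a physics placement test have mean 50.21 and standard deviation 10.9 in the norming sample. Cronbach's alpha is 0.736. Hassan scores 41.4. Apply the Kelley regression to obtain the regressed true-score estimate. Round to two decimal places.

43.73

Regress the observed score toward the mean by the unreliability: T̂ = 0.736·41.4 + 0.264·50.21 = 30.4704 + 13.25544 = 43.726.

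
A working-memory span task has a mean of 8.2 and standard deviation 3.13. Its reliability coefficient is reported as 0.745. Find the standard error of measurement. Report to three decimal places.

1.581

SEM = SD · √(1 − ρ) = 3.13 × √0.255 = 3.13 × 0.5050 = 1.5806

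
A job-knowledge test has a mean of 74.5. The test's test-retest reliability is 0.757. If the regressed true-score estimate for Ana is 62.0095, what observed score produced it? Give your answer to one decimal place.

58.0

T̂ = ρX + (1 − ρ)μ  ⇒  X = (T̂ − (1 − ρ)μ) / ρ
X = (62.0095 − 0.243 × 74.5) / 0.757 = (62.0095 − 18.1035) / 0.757 = 43.9060 / 0.757 = 58.000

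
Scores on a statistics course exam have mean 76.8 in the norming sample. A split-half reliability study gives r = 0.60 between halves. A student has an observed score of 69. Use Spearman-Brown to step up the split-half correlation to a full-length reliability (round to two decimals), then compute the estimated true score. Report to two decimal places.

70.95

Spearman-Brown: ρ = 2r/(1 + r) = 2(0.60)/(1 + 0.60) = 1.200/1.60 = 0.7500 → 0.75
Kelley's formula gives T̂ = 0.75·69 + 0.25·76.8 = 51.75 + 19.200 = 70.950.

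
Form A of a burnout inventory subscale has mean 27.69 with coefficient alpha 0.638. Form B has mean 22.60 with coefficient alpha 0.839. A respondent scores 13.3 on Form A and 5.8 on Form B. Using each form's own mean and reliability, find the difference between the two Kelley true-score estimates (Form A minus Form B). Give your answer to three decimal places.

T̂_A = 0.638(13.3) + 0.362(27.69) = 18.50918
T̂_B = 0.839(5.8) + 0.161(22.60) = 8.50480
T̂_A − T̂_B = 10.00438

10.004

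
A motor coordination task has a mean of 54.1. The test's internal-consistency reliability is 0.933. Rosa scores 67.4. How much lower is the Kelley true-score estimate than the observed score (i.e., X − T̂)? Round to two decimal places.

0.89

Weight the observed score by reliability and the mean by (1 − reliability): T̂ = 0.933·67.4 + 0.067·54.1 = 62.8842 + 3.6247 = 66.5089.
X − T̂ = 67.4 − 66.509 = 0.891 → 0.89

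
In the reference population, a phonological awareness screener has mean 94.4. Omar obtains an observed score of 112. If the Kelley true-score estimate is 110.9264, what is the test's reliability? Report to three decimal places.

T̂ = ρX + (1 − ρ)μ  ⇒  T̂ − μ = ρ(X − μ)
ρ = (T̂ − μ)/(X − μ) = (110.9264 − 94.4) / (112 − 94.4) = 16.5264 / 17.6 = 0.93900

0.939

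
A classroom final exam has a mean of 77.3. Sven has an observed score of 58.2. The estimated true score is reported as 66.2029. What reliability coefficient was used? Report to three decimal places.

0.581

T̂ = ρX + (1 − ρ)μ  ⇒  T̂ − μ = ρ(X − μ)
ρ = (T̂ − μ)/(X − μ) = (66.2029 − 77.3) / (58.2 − 77.3) = -11.0971 / -19.1 = 0.58100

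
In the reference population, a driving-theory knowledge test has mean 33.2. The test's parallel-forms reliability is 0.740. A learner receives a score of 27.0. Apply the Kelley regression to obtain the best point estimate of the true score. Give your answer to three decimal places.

Regress the observed score toward the mean by the unreliability: T̂ = 0.740·27.0 + 0.260·33.2 = 19.9800 + 8.6320 = 28.6120.

28.612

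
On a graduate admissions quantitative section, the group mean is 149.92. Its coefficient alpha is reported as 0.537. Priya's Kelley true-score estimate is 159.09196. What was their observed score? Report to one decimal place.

167.0

T̂ = ρX + (1 − ρ)μ  ⇒  X = (T̂ − (1 − ρ)μ) / ρ
X = (159.09196 − 0.463 × 149.92) / 0.537 = (159.09196 − 69.41296) / 0.537 = 89.67900 / 0.537 = 167.000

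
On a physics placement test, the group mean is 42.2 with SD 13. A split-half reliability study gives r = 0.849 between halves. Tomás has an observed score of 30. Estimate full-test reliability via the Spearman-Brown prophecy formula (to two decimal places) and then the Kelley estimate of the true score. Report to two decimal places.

30.98

Spearman-Brown: ρ = 2r/(1 + r) = 2(0.849)/(1 + 0.849) = 1.6980/1.849 = 0.9183 → 0.92
T̂ = ρX + (1 − ρ)μ
  = 0.92 × 30 + 0.08 × 42.2
  = 27.60 + 3.376
  = 30.976
  ≈ 30.98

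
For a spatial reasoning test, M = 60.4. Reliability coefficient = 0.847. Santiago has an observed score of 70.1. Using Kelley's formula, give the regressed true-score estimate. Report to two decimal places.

68.62

T̂ = ρX + (1 − ρ)μ
  = 0.847 × 70.1 + 0.153 × 60.4
  = 59.3747 + 9.2412
  = 68.616
  ≈ 68.62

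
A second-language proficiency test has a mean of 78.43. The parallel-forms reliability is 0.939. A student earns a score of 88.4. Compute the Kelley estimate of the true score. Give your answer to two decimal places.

87.79

Weight the observed score by reliability and the mean by (1 − reliability): T̂ = 0.939·88.4 + 0.061·78.43 = 83.0076 + 4.78423 = 87.792.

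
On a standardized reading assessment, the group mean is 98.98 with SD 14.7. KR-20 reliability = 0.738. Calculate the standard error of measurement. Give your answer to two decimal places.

SEM = SD · √(1 − ρ) = 14.7 × √0.262 = 14.7 × 0.5119 = 7.524

7.52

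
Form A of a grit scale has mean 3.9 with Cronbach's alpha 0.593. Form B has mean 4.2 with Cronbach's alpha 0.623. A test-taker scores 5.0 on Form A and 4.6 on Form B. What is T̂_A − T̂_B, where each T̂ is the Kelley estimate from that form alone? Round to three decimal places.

0.103

T̂_A = 0.593(5.0) + 0.407(3.9) = 4.55230
T̂_B = 0.623(4.6) + 0.377(4.2) = 4.44920
T̂_A − T̂_B = 0.10310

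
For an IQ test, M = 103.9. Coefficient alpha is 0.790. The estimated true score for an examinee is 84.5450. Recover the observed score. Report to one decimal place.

T̂ = ρX + (1 − ρ)μ  ⇒  X = (T̂ − (1 − ρ)μ) / ρ
X = (84.5450 − 0.210 × 103.9) / 0.790 = (84.5450 − 21.8190) / 0.790 = 62.7260 / 0.790 = 79.400

79.4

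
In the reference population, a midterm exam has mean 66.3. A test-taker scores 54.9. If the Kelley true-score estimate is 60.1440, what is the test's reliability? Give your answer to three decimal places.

0.540

T̂ = ρX + (1 − ρ)μ  ⇒  T̂ − μ = ρ(X − μ)
ρ = (T̂ − μ)/(X − μ) = (60.1440 − 66.3) / (54.9 − 66.3) = -6.1560 / -11.4 = 0.54000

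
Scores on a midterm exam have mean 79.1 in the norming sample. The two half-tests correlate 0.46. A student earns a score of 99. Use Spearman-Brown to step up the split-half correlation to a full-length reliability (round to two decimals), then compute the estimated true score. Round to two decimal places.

Spearman-Brown: ρ = 2r/(1 + r) = 2(0.46)/(1 + 0.46) = 0.920/1.46 = 0.6301 → 0.63
Regress the observed score toward the mean by the unreliability: T̂ = 0.63·99 + 0.37·79.1 = 62.37 + 29.267 = 91.637.

91.64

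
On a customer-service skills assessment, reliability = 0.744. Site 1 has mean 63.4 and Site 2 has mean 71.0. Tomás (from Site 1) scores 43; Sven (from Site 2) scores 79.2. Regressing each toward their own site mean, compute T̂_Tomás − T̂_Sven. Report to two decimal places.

-28.88

T̂_Tomás = 0.744(43) + 0.256(63.4) = 48.2224
T̂_Sven = 0.744(79.2) + 0.256(71.0) = 77.1008
Difference = 48.2224 − 77.1008 = -28.8784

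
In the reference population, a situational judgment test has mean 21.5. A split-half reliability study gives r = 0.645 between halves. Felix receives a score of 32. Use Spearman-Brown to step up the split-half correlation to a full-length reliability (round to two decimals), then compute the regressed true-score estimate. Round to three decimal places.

29.690

Spearman-Brown: ρ = 2r/(1 + r) = 2(0.645)/(1 + 0.645) = 1.2900/1.645 = 0.7842 → 0.78
Weight the observed score by reliability and the mean by (1 − reliability): T̂ = 0.78·32 + 0.22·21.5 = 24.96 + 4.730 = 29.6900.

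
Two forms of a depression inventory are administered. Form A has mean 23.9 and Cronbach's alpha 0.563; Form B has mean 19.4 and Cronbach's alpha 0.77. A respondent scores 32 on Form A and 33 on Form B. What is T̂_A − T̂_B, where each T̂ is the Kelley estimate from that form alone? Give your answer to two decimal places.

T̂_A = 0.563(32) + 0.437(23.9) = 28.4603
T̂_B = 0.77(33) + 0.23(19.4) = 29.8720
T̂_A − T̂_B = -1.4117

-1.41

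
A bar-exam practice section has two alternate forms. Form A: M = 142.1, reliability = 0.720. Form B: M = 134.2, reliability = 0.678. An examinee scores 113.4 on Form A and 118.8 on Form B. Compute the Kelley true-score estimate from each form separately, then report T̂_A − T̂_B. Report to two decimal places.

T̂_A = 0.720(113.4) + 0.280(142.1) = 121.4360
T̂_B = 0.678(118.8) + 0.322(134.2) = 123.7588
T̂_A − T̂_B = -2.3228

-2.32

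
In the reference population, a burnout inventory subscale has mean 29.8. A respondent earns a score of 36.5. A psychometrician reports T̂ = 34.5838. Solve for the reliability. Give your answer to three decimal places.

T̂ = ρX + (1 − ρ)μ  ⇒  T̂ − μ = ρ(X − μ)
ρ = (T̂ − μ)/(X − μ) = (34.5838 − 29.8) / (36.5 − 29.8) = 4.7838 / 6.7 = 0.71400

0.714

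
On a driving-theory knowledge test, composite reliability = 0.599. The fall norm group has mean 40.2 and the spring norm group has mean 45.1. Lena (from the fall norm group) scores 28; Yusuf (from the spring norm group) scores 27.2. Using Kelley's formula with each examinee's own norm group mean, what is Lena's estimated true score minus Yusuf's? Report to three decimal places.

-1.486

T̂_Lena = 0.599(28) + 0.401(40.2) = 32.89220
T̂_Yusuf = 0.599(27.2) + 0.401(45.1) = 34.37790
Difference = 32.89220 − 34.37790 = -1.48570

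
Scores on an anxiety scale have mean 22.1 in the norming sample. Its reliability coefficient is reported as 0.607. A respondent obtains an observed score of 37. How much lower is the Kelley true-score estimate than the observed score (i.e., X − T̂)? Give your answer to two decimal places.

T̂ = ρX + (1 − ρ)μ
  = 0.607 × 37 + 0.393 × 22.1
  = 22.459 + 8.6853
  = 31.1443
  ≈ 31.144
X − T̂ = 37 − 31.144 = 5.856 → 5.86

5.86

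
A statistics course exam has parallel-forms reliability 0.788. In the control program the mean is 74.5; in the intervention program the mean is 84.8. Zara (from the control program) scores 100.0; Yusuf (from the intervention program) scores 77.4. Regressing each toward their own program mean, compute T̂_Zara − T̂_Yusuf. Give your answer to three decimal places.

T̂_Zara = 0.788(100.0) + 0.212(74.5) = 94.59400
T̂_Yusuf = 0.788(77.4) + 0.212(84.8) = 78.96880
Difference = 94.59400 − 78.96880 = 15.62520

15.625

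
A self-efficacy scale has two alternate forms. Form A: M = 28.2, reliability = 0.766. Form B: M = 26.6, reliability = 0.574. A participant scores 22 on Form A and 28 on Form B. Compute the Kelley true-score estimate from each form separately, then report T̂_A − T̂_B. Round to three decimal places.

-3.953

T̂_A = 0.766(22) + 0.234(28.2) = 23.45080
T̂_B = 0.574(28) + 0.426(26.6) = 27.40360
T̂_A − T̂_B = -3.95280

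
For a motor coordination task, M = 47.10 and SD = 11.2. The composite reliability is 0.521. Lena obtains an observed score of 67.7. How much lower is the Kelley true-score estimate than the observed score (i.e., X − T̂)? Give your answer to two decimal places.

T̂ = ρX + (1 − ρ)μ
  = 0.521 × 67.7 + 0.479 × 47.10
  = 35.2717 + 22.56090
  = 57.8326
  ≈ 57.833
X − T̂ = 67.7 − 57.833 = 9.867 → 9.87

9.87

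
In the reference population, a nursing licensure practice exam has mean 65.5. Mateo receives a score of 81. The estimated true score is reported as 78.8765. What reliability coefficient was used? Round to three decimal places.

T̂ = ρX + (1 − ρ)μ  ⇒  T̂ − μ = ρ(X − μ)
ρ = (T̂ − μ)/(X − μ) = (78.8765 − 65.5) / (81 − 65.5) = 13.3765 / 15.5 = 0.86300

0.863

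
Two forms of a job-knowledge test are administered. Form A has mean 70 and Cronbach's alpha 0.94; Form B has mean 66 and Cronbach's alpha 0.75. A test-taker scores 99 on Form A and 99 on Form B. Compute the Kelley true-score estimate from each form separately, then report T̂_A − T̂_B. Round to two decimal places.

T̂_A = 0.94(99) + 0.06(70) = 97.2600
T̂_B = 0.75(99) + 0.25(66) = 90.7500
T̂_A − T̂_B = 6.5100

6.51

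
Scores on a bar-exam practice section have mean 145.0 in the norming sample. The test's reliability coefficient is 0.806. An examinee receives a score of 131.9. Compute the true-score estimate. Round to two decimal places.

Regress the observed score toward the mean by the unreliability: T̂ = 0.806·131.9 + 0.194·145.0 = 106.3114 + 28.1300 = 134.441.

134.44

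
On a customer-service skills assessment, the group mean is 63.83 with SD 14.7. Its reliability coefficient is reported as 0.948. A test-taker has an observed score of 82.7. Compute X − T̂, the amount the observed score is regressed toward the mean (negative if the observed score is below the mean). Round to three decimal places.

0.981

T̂ = ρX + (1 − ρ)μ
  = 0.948 × 82.7 + 0.052 × 63.83
  = 78.3996 + 3.31916
  = 81.71876
  ≈ 81.7188
X − T̂ = 82.7 − 81.7188 = 0.9812 → 0.981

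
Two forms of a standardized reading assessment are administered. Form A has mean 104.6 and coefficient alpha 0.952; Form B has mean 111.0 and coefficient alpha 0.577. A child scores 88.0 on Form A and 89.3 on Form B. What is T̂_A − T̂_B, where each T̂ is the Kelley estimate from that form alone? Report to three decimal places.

T̂_A = 0.952(88.0) + 0.048(104.6) = 88.79680
T̂_B = 0.577(89.3) + 0.423(111.0) = 98.47910
T̂_A − T̂_B = -9.68230

-9.682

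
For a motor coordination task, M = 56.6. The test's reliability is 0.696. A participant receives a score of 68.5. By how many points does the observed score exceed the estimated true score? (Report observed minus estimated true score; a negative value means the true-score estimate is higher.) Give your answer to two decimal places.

3.62

Kelley's formula gives T̂ = 0.696·68.5 + 0.304·56.6 = 47.6760 + 17.2064 = 64.8824.
X − T̂ = 68.5 − 64.882 = 3.618 → 3.62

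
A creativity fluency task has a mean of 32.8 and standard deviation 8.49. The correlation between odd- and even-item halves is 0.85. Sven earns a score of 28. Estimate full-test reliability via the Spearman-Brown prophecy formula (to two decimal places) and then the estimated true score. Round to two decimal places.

28.38

Spearman-Brown: ρ = 2r/(1 + r) = 2(0.85)/(1 + 0.85) = 1.700/1.85 = 0.9189 → 0.92
T̂ = ρX + (1 − ρ)μ
  = 0.92 × 28 + 0.08 × 32.8
  = 25.76 + 2.624
  = 28.384
  ≈ 28.38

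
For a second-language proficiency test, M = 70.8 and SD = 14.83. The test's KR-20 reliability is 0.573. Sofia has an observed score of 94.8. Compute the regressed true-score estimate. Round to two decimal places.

Regress the observed score toward the mean by the unreliability: T̂ = 0.573·94.8 + 0.427·70.8 = 54.3204 + 30.2316 = 84.552.

84.55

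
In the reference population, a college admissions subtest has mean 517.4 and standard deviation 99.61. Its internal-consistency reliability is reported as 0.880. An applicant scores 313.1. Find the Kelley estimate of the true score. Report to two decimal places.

T̂ = 0.880(313.1) + 0.120(517.4) = 275.5280 + 62.0880 = 337.616 → 337.62

337.62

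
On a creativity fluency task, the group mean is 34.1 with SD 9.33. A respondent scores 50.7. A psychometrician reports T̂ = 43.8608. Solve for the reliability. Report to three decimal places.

T̂ = ρX + (1 − ρ)μ  ⇒  T̂ − μ = ρ(X − μ)
ρ = (T̂ − μ)/(X − μ) = (43.8608 − 34.1) / (50.7 − 34.1) = 9.7608 / 16.6 = 0.58800

0.588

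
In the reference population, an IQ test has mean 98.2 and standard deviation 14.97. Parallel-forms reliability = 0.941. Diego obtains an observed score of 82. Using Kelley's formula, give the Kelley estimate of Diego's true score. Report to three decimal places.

T̂ = ρX + (1 − ρ)μ
  = 0.941 × 82 + 0.059 × 98.2
  = 77.162 + 5.7938
  = 82.9558
  ≈ 82.956

82.956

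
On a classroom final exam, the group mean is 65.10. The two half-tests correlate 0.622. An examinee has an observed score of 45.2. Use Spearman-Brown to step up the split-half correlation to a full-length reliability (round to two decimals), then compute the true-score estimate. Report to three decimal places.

49.777

Spearman-Brown: ρ = 2r/(1 + r) = 2(0.622)/(1 + 0.622) = 1.2440/1.622 = 0.7670 → 0.77
Regress the observed score toward the mean by the unreliability: T̂ = 0.77·45.2 + 0.23·65.10 = 34.804 + 14.9730 = 49.7770.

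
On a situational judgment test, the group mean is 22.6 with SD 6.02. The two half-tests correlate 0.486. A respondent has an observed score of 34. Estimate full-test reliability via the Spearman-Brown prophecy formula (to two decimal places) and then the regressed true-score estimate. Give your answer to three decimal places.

30.010

Spearman-Brown: ρ = 2r/(1 + r) = 2(0.486)/(1 + 0.486) = 0.9720/1.486 = 0.6541 → 0.65
Weight the observed score by reliability and the mean by (1 − reliability): T̂ = 0.65·34 + 0.35·22.6 = 22.10 + 7.910 = 30.0100.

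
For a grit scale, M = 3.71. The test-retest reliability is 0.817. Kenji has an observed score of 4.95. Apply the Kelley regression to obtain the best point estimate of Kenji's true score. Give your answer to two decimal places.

4.72

Regress the observed score toward the mean by the unreliability: T̂ = 0.817·4.95 + 0.183·3.71 = 4.04415 + 0.67893 = 4.723.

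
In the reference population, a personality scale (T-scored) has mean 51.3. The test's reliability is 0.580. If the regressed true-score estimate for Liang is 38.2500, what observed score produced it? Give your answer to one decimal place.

28.8

T̂ = ρX + (1 − ρ)μ  ⇒  X = (T̂ − (1 − ρ)μ) / ρ
X = (38.2500 − 0.420 × 51.3) / 0.580 = (38.2500 − 21.5460) / 0.580 = 16.7040 / 0.580 = 28.800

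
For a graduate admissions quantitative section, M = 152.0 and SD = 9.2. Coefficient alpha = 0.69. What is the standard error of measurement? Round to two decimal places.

SEM = SD · √(1 − ρ) = 9.2 × √0.31 = 9.2 × 0.5568 = 5.122

5.12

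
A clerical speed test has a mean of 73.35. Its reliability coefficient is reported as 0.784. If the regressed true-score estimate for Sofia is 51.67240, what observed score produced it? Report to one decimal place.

T̂ = ρX + (1 − ρ)μ  ⇒  X = (T̂ − (1 − ρ)μ) / ρ
X = (51.67240 − 0.216 × 73.35) / 0.784 = (51.67240 − 15.84360) / 0.784 = 35.82880 / 0.784 = 45.700

45.7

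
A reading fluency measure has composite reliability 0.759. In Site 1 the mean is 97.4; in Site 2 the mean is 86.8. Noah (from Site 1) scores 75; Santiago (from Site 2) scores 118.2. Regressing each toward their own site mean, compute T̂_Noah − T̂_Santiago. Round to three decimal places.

T̂_Noah = 0.759(75) + 0.241(97.4) = 80.39840
T̂_Santiago = 0.759(118.2) + 0.241(86.8) = 110.63260
Difference = 80.39840 − 110.63260 = -30.23420

-30.234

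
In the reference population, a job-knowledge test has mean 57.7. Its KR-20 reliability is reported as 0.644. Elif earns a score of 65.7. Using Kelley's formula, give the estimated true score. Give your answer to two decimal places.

62.85

T̂ = ρX + (1 − ρ)μ
  = 0.644 × 65.7 + 0.356 × 57.7
  = 42.3108 + 20.5412
  = 62.852
  ≈ 62.85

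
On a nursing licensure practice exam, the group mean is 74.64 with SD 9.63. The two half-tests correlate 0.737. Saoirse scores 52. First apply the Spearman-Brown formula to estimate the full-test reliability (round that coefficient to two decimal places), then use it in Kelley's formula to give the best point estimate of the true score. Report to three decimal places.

Spearman-Brown: ρ = 2r/(1 + r) = 2(0.737)/(1 + 0.737) = 1.4740/1.737 = 0.8486 → 0.85
T̂ = ρX + (1 − ρ)μ
  = 0.85 × 52 + 0.15 × 74.64
  = 44.20 + 11.1960
  = 55.3960
  ≈ 55.396

55.396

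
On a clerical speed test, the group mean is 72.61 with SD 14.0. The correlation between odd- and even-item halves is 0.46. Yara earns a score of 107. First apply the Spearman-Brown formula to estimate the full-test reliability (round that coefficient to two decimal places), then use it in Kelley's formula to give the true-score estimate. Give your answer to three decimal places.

Spearman-Brown: ρ = 2r/(1 + r) = 2(0.46)/(1 + 0.46) = 0.920/1.46 = 0.6301 → 0.63
T̂ = 0.63(107) + 0.37(72.61) = 67.41 + 26.8657 = 94.2757 → 94.276

94.276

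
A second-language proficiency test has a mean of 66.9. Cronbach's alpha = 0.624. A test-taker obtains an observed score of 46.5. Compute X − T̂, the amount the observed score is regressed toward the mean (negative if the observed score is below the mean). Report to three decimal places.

-7.670

T̂ = 0.624(46.5) + 0.376(66.9) = 29.0160 + 25.1544 = 54.17040 → 54.1704
X − T̂ = 46.5 − 54.1704 = -7.6704 → -7.670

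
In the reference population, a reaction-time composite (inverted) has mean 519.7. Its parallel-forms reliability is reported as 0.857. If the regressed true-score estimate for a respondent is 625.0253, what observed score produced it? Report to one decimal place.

642.6

T̂ = ρX + (1 − ρ)μ  ⇒  X = (T̂ − (1 − ρ)μ) / ρ
X = (625.0253 − 0.143 × 519.7) / 0.857 = (625.0253 − 74.3171) / 0.857 = 550.7082 / 0.857 = 642.600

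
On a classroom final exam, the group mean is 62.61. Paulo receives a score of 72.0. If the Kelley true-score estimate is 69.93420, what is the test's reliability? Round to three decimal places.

0.780

T̂ = ρX + (1 − ρ)μ  ⇒  T̂ − μ = ρ(X − μ)
ρ = (T̂ − μ)/(X − μ) = (69.93420 − 62.61) / (72.0 − 62.61) = 7.32420 / 9.39 = 0.78000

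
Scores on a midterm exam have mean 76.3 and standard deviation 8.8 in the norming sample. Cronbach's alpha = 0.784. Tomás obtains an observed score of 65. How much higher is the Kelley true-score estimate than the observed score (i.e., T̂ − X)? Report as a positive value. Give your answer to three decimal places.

2.441

T̂ = ρX + (1 − ρ)μ
  = 0.784 × 65 + 0.216 × 76.3
  = 50.960 + 16.4808
  = 67.44080
  ≈ 67.4408
T̂ − X = 67.4408 − 65 = 2.4408 → 2.441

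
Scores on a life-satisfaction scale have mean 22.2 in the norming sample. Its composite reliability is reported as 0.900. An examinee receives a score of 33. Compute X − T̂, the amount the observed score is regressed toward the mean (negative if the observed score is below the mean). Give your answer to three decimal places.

1.080

T̂ = ρX + (1 − ρ)μ
  = 0.900 × 33 + 0.100 × 22.2
  = 29.700 + 2.2200
  = 31.92000
  ≈ 31.9200
X − T̂ = 33 − 31.9200 = 1.0800 → 1.080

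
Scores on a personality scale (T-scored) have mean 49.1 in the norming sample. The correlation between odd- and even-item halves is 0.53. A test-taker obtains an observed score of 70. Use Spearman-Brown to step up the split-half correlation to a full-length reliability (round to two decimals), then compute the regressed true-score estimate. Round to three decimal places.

Spearman-Brown: ρ = 2r/(1 + r) = 2(0.53)/(1 + 0.53) = 1.060/1.53 = 0.6928 → 0.69
T̂ = 0.69(70) + 0.31(49.1) = 48.30 + 15.221 = 63.5210 → 63.521

63.521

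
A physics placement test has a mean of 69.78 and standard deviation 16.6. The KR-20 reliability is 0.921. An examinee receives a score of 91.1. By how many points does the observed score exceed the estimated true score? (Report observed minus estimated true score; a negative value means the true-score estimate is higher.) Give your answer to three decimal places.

1.684

T̂ = 0.921(91.1) + 0.079(69.78) = 83.9031 + 5.51262 = 89.41572 → 89.4157
X − T̂ = 91.1 − 89.4157 = 1.6843 → 1.684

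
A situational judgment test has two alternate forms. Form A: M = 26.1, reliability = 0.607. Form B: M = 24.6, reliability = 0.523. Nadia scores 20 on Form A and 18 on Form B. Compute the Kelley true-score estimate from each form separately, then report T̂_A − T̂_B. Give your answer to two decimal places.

T̂_A = 0.607(20) + 0.393(26.1) = 22.3973
T̂_B = 0.523(18) + 0.477(24.6) = 21.1482
T̂_A − T̂_B = 1.2491

1.25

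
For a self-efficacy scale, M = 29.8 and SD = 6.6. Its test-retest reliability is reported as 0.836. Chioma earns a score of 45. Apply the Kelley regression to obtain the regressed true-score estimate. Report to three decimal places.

42.507

Weight the observed score by reliability and the mean by (1 − reliability): T̂ = 0.836·45 + 0.164·29.8 = 37.620 + 4.8872 = 42.5072.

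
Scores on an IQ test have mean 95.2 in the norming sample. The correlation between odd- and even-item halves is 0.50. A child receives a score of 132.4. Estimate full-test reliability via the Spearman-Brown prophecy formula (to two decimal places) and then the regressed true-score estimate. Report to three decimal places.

Spearman-Brown: ρ = 2r/(1 + r) = 2(0.50)/(1 + 0.50) = 1.000/1.50 = 0.6667 → 0.67
T̂ = ρX + (1 − ρ)μ
  = 0.67 × 132.4 + 0.33 × 95.2
  = 88.708 + 31.416
  = 120.1240
  ≈ 120.124

120.124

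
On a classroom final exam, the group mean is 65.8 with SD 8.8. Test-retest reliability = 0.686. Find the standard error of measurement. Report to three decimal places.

SEM = SD · √(1 − ρ) = 8.8 × √0.314 = 8.8 × 0.5604 = 4.9311

4.931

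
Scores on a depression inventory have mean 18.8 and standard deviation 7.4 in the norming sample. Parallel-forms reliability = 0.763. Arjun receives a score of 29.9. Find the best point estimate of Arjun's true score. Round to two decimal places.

Regress the observed score toward the mean by the unreliability: T̂ = 0.763·29.9 + 0.237·18.8 = 22.8137 + 4.4556 = 27.269.

27.27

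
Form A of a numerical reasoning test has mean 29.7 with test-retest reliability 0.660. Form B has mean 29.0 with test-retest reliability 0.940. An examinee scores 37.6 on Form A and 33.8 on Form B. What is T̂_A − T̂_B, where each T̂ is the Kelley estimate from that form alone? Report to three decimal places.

1.402

T̂_A = 0.660(37.6) + 0.340(29.7) = 34.91400
T̂_B = 0.940(33.8) + 0.060(29.0) = 33.51200
T̂_A − T̂_B = 1.40200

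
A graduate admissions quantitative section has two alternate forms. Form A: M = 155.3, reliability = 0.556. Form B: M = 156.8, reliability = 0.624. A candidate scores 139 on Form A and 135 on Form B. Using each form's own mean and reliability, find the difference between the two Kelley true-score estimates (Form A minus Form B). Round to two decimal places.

3.04

T̂_A = 0.556(139) + 0.444(155.3) = 146.2372
T̂_B = 0.624(135) + 0.376(156.8) = 143.1968
T̂_A − T̂_B = 3.0404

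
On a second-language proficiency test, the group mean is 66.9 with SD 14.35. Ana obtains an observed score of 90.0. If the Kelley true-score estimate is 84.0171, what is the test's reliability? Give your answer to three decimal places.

0.741

T̂ = ρX + (1 − ρ)μ  ⇒  T̂ − μ = ρ(X − μ)
ρ = (T̂ − μ)/(X − μ) = (84.0171 − 66.9) / (90.0 − 66.9) = 17.1171 / 23.1 = 0.74100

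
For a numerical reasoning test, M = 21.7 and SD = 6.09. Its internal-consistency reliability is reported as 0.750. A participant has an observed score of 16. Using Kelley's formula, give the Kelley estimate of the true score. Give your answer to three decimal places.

17.425

Regress the observed score toward the mean by the unreliability: T̂ = 0.750·16 + 0.250·21.7 = 12.000 + 5.4250 = 17.4250.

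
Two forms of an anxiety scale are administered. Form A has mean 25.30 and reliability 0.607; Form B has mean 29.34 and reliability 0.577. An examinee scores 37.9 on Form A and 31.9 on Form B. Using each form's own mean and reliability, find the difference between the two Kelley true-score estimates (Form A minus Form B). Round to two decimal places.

T̂_A = 0.607(37.9) + 0.393(25.30) = 32.9482
T̂_B = 0.577(31.9) + 0.423(29.34) = 30.8171
T̂_A − T̂_B = 2.1311

2.13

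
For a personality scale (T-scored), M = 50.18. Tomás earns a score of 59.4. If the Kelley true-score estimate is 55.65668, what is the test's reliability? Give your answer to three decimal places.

T̂ = ρX + (1 − ρ)μ  ⇒  T̂ − μ = ρ(X − μ)
ρ = (T̂ − μ)/(X − μ) = (55.65668 − 50.18) / (59.4 − 50.18) = 5.47668 / 9.22 = 0.59400

0.594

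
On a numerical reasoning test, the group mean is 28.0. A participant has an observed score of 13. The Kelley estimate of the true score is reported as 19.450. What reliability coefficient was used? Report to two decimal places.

T̂ = ρX + (1 − ρ)μ  ⇒  T̂ − μ = ρ(X − μ)
ρ = (T̂ − μ)/(X − μ) = (19.450 − 28.0) / (13 − 28.0) = -8.550 / -15.0 = 0.5700

0.57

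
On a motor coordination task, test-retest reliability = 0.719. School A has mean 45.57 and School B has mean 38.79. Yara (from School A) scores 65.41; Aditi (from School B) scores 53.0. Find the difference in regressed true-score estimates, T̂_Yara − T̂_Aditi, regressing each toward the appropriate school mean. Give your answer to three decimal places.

10.828

T̂_Yara = 0.719(65.41) + 0.281(45.57) = 59.83496
T̂_Aditi = 0.719(53.0) + 0.281(38.79) = 49.00699
Difference = 59.83496 − 49.00699 = 10.82797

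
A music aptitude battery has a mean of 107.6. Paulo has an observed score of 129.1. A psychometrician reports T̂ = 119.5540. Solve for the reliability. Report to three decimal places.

0.556

T̂ = ρX + (1 − ρ)μ  ⇒  T̂ − μ = ρ(X − μ)
ρ = (T̂ − μ)/(X − μ) = (119.5540 − 107.6) / (129.1 − 107.6) = 11.9540 / 21.5 = 0.55600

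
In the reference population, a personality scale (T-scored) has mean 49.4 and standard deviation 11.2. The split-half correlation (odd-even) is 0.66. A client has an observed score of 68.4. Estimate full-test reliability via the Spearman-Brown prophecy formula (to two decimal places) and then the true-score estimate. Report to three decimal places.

Spearman-Brown: ρ = 2r/(1 + r) = 2(0.66)/(1 + 0.66) = 1.320/1.66 = 0.7952 → 0.80
T̂ = 0.80(68.4) + 0.20(49.4) = 54.720 + 9.880 = 64.6000 → 64.600

64.600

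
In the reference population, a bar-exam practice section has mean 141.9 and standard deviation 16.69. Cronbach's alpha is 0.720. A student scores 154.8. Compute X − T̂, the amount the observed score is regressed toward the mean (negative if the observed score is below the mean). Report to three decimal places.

T̂ = 0.720(154.8) + 0.280(141.9) = 111.4560 + 39.7320 = 151.18800 → 151.1880
X − T̂ = 154.8 − 151.1880 = 3.6120 → 3.612

3.612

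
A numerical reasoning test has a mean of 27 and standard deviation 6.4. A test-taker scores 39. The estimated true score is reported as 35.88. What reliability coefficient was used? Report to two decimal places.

T̂ = ρX + (1 − ρ)μ  ⇒  T̂ − μ = ρ(X − μ)
ρ = (T̂ − μ)/(X − μ) = (35.88 − 27) / (39 − 27) = 8.88 / 12.0 = 0.7400

0.74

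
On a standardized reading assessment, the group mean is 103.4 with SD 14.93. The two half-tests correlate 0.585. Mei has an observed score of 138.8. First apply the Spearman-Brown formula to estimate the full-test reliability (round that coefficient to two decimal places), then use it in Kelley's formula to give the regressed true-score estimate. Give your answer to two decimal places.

129.60

Spearman-Brown: ρ = 2r/(1 + r) = 2(0.585)/(1 + 0.585) = 1.1700/1.585 = 0.7382 → 0.74
T̂ = ρX + (1 − ρ)μ
  = 0.74 × 138.8 + 0.26 × 103.4
  = 102.712 + 26.884
  = 129.596
  ≈ 129.60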